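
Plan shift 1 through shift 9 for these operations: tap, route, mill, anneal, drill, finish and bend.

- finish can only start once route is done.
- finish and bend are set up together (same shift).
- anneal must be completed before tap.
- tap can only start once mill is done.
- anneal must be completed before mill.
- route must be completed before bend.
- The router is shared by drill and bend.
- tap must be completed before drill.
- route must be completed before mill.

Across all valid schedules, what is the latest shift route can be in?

shift 6

Downstream work caps route at shift 6.
route at shift 6 is achievable: drill=shift 9; route=shift 6; anneal=shift 1; mill=shift 7; tap=shift 8; finish=shift 7; bend=shift 7.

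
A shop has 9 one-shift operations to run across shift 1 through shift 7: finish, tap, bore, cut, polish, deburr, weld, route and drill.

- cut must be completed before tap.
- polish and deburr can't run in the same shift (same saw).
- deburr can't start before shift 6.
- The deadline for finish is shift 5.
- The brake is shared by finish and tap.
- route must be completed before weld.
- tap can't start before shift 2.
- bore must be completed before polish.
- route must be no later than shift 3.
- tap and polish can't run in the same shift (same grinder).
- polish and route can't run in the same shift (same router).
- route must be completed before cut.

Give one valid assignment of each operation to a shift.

deburr=shift 6; finish=shift 1; cut=shift 2; weld=shift 2; drill=shift 1; tap=shift 3; bore=shift 1; route=shift 1; polish=shift 2

Checking: cut(shift 2) before tap(shift 3); route(shift 1) before cut(shift 2); route(shift 1) before weld(shift 2); bore(shift 1) before polish(shift 2); finish(shift 1) != tap(shift 3); polish(shift 2) != deburr(shift 6); tap(shift 3) != polish(shift 2); polish(shift 2) != route(shift 1); finish=shift 1 in [shift 1,shift 5]; tap=shift 3 in [shift 2,shift 7]; route=shift 1 in [shift 1,shift 3]; deburr=shift 6 in [shift 6,shift 7].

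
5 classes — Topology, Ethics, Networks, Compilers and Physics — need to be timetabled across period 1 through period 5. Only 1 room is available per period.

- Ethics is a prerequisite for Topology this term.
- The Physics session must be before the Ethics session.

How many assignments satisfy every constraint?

Splitting on Topology: it can be period 3 (2), period 4 (6), period 5 (12). Listing each branch's schedules as (Ethics, Networks, Compilers, Physics) by period number:
Topology=period 3: (2,4,5,1) (2,5,4,1) — 2.
Topology=period 4: (2,3,5,1) (2,5,3,1) (3,1,5,2) (3,2,5,1) (3,5,1,2) (3,5,2,1) — 6.
Topology=period 5: (2,3,4,1) (2,4,3,1) (3,1,4,2) (3,2,4,1) (3,4,1,2) (3,4,2,1) (4,1,2,3) (4,1,3,2) (4,2,1,3) (4,2,3,1) (4,3,1,2) (4,3,2,1) — 12.
Summing: 2 + 6 + 12 = 20.

20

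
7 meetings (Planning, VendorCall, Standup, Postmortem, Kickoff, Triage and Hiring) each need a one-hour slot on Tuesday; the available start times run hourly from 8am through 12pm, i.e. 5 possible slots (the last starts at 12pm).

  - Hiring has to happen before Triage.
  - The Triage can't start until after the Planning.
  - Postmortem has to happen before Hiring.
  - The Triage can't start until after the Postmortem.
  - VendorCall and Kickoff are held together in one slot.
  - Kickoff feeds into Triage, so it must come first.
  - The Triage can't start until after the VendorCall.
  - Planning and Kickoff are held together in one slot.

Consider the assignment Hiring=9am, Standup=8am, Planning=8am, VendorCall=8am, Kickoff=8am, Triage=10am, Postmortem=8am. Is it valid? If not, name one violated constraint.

Valid

VendorCall and Kickoff are held together in one slot — holds.
Hiring has to happen before Triage — holds.
Postmortem has to happen before Hiring — holds.
The Triage can't start until after the Postmortem — holds.
The Triage can't start until after the Planning — holds.
The Triage can't start until after the VendorCall — holds.
Kickoff feeds into Triage, so it must come first — holds.
Planning and Kickoff are held together in one slot — holds.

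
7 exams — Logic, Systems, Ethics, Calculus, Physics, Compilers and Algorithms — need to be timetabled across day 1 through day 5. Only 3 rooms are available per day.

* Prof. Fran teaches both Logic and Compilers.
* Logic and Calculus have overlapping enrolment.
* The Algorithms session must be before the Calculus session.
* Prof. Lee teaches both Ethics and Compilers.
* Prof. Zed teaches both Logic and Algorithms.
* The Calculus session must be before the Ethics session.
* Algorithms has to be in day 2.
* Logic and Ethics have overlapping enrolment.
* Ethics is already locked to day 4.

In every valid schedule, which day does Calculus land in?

Algorithms is fixed at day 2 and must come before Calculus, so Calculus is at least day 3.
Ethics is fixed at day 4 and must come after Calculus, so Calculus is at most day 3.
So Calculus must be day 3.

day 3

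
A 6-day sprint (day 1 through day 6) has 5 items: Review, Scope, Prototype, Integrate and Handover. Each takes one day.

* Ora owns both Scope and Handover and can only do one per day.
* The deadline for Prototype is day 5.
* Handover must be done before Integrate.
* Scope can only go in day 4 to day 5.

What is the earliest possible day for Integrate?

day 2

Precedence pushes Integrate to at least day 2.
Integrate at day 2 is achievable: Integrate in day 2, Prototype in day 1, Review in day 1, Scope in day 4, Handover in day 1.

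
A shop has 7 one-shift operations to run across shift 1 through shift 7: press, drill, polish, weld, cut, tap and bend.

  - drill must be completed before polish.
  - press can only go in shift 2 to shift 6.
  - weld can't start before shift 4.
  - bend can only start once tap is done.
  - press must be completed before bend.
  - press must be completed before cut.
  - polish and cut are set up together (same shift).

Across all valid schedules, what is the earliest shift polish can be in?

Polish must be in the same shift as cut, which can't be before shift 3, so polish is at least shift 3.
polish at shift 3 is achievable: polish=shift 3, weld=shift 4, cut=shift 3, tap=shift 1, bend=shift 3, press=shift 2, drill=shift 1.

shift 3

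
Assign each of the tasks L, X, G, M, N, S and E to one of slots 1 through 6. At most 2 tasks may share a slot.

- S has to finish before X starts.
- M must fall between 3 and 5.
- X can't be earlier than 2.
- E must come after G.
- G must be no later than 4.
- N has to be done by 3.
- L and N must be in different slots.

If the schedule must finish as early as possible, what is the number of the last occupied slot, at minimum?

4

The precedence chain requires at least 2 distinct slots.
With at most 2 per slot and 7 tasks, at least 4 slots are needed.
M can't be placed before 3, so the schedule must run through at least slot 3.
4 works (last occupied slot: 4): for example S -> 1, L -> 4, E -> 3, G -> 2, N -> 1, X -> 2, M -> 3.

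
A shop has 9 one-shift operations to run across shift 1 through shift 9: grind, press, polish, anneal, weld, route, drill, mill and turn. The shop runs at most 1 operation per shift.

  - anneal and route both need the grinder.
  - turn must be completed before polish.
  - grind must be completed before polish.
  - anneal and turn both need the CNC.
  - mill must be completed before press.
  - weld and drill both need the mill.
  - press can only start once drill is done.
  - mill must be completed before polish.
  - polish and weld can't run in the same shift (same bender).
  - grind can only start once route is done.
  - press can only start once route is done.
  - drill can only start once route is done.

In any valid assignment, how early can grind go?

Precedence pushes grind to at least shift 2; downstream work caps grind at shift 8.
grind at shift 2 is achievable: polish -> shift 7, anneal -> shift 8, route -> shift 1, drill -> shift 3, press -> shift 5, weld -> shift 9, turn -> shift 6, grind -> shift 2, mill -> shift 4.

shift 2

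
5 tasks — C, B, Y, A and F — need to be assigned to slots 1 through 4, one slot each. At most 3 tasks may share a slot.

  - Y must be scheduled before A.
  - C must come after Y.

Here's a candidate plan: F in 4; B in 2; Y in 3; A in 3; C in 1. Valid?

At most 3 tasks may share a slot — holds.
C must come after Y — violated.
Y must be scheduled before A — violated.

No. C must come after Y is not satisfied.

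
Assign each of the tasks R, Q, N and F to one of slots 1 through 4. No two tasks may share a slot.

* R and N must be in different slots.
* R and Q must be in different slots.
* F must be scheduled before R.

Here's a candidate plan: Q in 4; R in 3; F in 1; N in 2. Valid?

Valid

F must be scheduled before R — holds.
R and N must be in different slots — holds.
No two tasks may share a slot — holds.
R and Q must be in different slots — holds.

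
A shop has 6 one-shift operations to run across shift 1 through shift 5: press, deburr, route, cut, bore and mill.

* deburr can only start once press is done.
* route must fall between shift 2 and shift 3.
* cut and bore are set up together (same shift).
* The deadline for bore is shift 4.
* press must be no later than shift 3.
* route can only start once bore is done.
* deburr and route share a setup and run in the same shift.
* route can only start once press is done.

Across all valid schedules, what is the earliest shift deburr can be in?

shift 2

Precedence pushes deburr to at least shift 2; deburr must be in the same shift as route, which can't be after shift 3, so deburr is at most shift 3.
deburr at shift 2 is achievable: route=shift 2; cut=shift 1; bore=shift 1; press=shift 1; mill=shift 1; deburr=shift 2.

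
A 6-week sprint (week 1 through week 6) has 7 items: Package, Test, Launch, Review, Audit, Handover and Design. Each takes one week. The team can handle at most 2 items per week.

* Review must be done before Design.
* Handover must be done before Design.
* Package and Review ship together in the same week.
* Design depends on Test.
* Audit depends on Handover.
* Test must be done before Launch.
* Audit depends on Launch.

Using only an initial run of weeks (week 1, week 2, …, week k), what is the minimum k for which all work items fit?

4

The precedence chain requires at least 3 distinct weeks.
With at most 2 per week and 7 work items, at least 4 weeks are needed.
4 works (last occupied week: week 4): for example Test in week 1; Launch in week 3; Design in week 3; Handover in week 1; Review in week 2; Package in week 2; Audit in week 4.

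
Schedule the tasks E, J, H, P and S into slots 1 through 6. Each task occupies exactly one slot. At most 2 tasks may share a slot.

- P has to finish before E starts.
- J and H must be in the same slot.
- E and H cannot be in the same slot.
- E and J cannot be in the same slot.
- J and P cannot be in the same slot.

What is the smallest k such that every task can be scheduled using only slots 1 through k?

3

The precedence chain requires at least 2 distinct slots.
With at most 2 per slot and 5 tasks, at least 3 slots are needed.
3 works (last occupied slot: 3): for example E in 2, J in 3, P in 1, S in 1, H in 3.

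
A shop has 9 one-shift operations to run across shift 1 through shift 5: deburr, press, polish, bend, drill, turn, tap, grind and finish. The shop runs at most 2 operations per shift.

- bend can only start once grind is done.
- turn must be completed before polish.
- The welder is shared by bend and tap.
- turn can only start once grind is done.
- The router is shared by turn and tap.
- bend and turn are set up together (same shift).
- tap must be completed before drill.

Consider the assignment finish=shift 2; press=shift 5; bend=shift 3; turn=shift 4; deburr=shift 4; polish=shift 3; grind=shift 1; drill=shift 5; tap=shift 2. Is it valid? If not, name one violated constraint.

The welder is shared by bend and tap — holds.
bend and turn are set up together (same shift) — violated.
turn can only start once grind is done — holds.
turn must be completed before polish — violated.
tap must be completed before drill — holds.
The shop runs at most 2 operations per shift — holds.
bend can only start once grind is done — holds.
The router is shared by turn and tap — holds.

Invalid. turn must be completed before polish.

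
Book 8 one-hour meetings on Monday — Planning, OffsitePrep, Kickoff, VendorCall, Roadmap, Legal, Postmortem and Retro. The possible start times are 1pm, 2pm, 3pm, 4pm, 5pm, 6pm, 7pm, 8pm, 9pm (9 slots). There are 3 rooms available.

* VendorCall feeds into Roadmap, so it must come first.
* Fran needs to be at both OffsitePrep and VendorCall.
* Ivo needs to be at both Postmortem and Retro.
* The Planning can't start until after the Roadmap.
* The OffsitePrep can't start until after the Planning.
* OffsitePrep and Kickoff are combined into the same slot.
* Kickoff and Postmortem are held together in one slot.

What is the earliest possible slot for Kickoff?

4pm

Kickoff must be in the same slot as OffsitePrep, which can't be before 4pm, so Kickoff is at least 4pm.
Kickoff at 4pm is achievable: Legal -> 1pm; Kickoff -> 4pm; Postmortem -> 4pm; Roadmap -> 2pm; Retro -> 1pm; VendorCall -> 1pm; Planning -> 3pm; OffsitePrep -> 4pm.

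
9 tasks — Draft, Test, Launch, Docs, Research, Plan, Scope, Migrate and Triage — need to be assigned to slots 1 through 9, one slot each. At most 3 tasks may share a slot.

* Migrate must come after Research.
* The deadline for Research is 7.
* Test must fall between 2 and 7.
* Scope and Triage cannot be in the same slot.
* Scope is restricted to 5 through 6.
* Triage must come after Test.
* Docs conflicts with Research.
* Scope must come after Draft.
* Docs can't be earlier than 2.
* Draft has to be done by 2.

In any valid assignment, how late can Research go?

7

Research's own window allows nothing later than 7.
Research at 7 is achievable: Docs in 2, Research in 7, Migrate in 8, Plan in 1, Launch in 1, Scope in 5, Draft in 1, Triage in 3, Test in 2.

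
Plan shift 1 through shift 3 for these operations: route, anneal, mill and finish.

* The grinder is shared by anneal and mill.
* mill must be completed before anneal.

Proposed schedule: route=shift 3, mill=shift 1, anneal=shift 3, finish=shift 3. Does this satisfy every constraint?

Yes, all constraints hold

The grinder is shared by anneal and mill — holds.
mill must be completed before anneal — holds.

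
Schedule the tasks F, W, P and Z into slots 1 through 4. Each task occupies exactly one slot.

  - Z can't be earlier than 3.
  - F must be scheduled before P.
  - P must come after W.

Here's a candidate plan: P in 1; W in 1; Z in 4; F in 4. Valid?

F must be scheduled before P — violated.
P must come after W — violated.
Z can't be earlier than 3 — holds.

No — it violates: F must be scheduled before P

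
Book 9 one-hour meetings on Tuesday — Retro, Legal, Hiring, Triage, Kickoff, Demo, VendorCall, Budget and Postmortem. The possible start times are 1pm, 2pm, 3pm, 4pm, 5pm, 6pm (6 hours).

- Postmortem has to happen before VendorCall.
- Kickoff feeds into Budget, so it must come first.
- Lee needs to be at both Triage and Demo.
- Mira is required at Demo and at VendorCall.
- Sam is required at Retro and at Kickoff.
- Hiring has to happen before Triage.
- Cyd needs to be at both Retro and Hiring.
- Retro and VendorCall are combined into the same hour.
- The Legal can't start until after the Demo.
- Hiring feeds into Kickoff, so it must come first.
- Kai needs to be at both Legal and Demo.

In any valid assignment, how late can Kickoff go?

Precedence pushes Kickoff to at least 2pm; downstream work caps Kickoff at 5pm.
Kickoff at 5pm is achievable: Budget -> 6pm, VendorCall -> 2pm, Postmortem -> 1pm, Kickoff -> 5pm, Hiring -> 1pm, Legal -> 2pm, Retro -> 2pm, Triage -> 2pm, Demo -> 1pm.

5pm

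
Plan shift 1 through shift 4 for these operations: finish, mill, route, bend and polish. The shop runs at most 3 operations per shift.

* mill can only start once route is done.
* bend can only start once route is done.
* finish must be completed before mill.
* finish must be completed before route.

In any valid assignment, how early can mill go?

Precedence pushes mill to at least shift 3.
mill at shift 3 is achievable: mill=shift 3, polish=shift 1, route=shift 2, finish=shift 1, bend=shift 3.

shift 3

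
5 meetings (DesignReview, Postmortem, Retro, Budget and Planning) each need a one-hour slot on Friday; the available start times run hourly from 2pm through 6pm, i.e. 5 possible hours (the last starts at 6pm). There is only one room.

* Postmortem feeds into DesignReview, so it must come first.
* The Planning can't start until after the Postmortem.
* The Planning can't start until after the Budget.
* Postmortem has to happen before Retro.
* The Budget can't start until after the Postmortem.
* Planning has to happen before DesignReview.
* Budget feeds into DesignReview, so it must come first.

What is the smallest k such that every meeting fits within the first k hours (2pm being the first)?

5

The precedence chain requires at least 4 distinct hours.
With at most 1 per hour and 5 meetings, at least 5 hours are needed.
5 works (last occupied hour: 6pm): for example DesignReview=5pm, Retro=6pm, Postmortem=2pm, Planning=4pm, Budget=3pm.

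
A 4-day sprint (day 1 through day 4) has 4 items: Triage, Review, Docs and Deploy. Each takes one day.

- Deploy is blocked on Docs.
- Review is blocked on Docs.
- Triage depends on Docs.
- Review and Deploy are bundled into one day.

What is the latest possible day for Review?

Precedence pushes Review to at least day 2.
Review at day 4 is achievable: Docs -> day 1; Review -> day 4; Triage -> day 2; Deploy -> day 4.

day 4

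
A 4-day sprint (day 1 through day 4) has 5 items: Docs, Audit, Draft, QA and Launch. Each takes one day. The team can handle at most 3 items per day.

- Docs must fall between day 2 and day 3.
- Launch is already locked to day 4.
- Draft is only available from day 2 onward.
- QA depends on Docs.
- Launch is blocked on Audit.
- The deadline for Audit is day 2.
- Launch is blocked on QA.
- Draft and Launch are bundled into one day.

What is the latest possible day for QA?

Precedence pushes QA to at least day 3; downstream work caps QA at day 3.
QA at day 3 is achievable: Docs -> day 2, Launch -> day 4, Draft -> day 4, Audit -> day 1, QA -> day 3.

day 3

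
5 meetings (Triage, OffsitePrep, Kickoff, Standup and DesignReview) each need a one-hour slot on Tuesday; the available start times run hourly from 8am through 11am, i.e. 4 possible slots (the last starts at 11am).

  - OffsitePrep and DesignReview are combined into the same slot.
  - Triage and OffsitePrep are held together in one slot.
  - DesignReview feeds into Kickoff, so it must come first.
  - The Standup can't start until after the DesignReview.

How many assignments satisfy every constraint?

14

Splitting on Triage: it can be 8am (9), 9am (4), 10am (1). Listing each branch's schedules as (OffsitePrep, Kickoff, Standup, DesignReview):
Triage=8am: (8am,9am,9am,8am) (8am,9am,10am,8am) (8am,9am,11am,8am) (8am,10am,9am,8am) (8am,10am,10am,8am) (8am,10am,11am,8am) (8am,11am,9am,8am) (8am,11am,10am,8am) (8am,11am,11am,8am) — 9.
Triage=9am: (9am,10am,10am,9am) (9am,10am,11am,9am) (9am,11am,10am,9am) (9am,11am,11am,9am) — 4.
Triage=10am: (10am,11am,11am,10am) — 1.
Summing: 9 + 4 + 1 = 14.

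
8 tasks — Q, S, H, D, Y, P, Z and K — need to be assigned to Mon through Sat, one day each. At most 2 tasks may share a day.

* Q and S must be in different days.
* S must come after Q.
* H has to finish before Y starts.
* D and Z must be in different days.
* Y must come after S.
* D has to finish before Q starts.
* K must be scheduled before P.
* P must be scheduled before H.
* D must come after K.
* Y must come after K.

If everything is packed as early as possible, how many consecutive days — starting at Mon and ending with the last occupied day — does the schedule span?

5

The precedence chain requires at least 5 distinct days.
With at most 2 per day and 8 tasks, at least 4 days are needed.
5 works (last occupied day: Fri): for example K -> Mon; D -> Tue; P -> Tue; Z -> Mon; H -> Wed; S -> Thu; Y -> Fri; Q -> Wed.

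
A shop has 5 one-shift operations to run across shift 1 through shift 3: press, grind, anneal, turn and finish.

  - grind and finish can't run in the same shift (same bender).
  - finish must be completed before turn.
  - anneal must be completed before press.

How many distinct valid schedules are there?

Splitting on press: it can be shift 2 (6), shift 3 (12). Listing each branch's schedules as (grind, anneal, turn, finish) by shift number:
press=shift 2: (1,1,3,2) (2,1,2,1) (2,1,3,1) (3,1,2,1) (3,1,3,1) (3,1,3,2) — 6.
press=shift 3: (1,1,3,2) (1,2,3,2) (2,1,2,1) (2,1,3,1) (2,2,2,1) (2,2,3,1) (3,1,2,1) (3,1,3,1) (3,1,3,2) (3,2,2,1) (3,2,3,1) (3,2,3,2) — 12.
Summing: 6 + 12 = 18.

18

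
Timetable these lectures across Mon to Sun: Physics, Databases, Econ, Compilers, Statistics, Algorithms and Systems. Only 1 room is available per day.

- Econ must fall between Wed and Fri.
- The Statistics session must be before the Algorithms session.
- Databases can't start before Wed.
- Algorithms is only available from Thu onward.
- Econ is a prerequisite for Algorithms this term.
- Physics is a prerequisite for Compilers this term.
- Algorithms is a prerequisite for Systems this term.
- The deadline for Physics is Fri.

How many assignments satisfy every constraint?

50

Splitting on Physics: it can be Mon (30), Tue (20). Listing each branch's schedules as (Databases, Econ, Compilers, Statistics, Algorithms, Systems):
Physics=Mon: (Wed,Thu,Tue,Fri,Sat,Sun) (Wed,Thu,Fri,Tue,Sat,Sun) (Wed,Thu,Sat,Tue,Fri,Sun) (Wed,Thu,Sun,Tue,Fri,Sat) (Wed,Fri,Tue,Thu,Sat,Sun) (Wed,Fri,Thu,Tue,Sat,Sun) (Thu,Wed,Tue,Fri,Sat,Sun) (Thu,Wed,Fri,Tue,Sat,Sun) (Thu,Wed,Sat,Tue,Fri,Sun) (Thu,Wed,Sun,Tue,Fri,Sat) (Thu,Fri,Tue,Wed,Sat,Sun) (Thu,Fri,Wed,Tue,Sat,Sun) (Fri,Wed,Tue,Thu,Sat,Sun) (Fri,Wed,Thu,Tue,Sat,Sun) (Fri,Wed,Sat,Tue,Thu,Sun) (Fri,Wed,Sun,Tue,Thu,Sat) (Fri,Thu,Tue,Wed,Sat,Sun) (Fri,Thu,Wed,Tue,Sat,Sun) (Sat,Wed,Tue,Thu,Fri,Sun) (Sat,Wed,Thu,Tue,Fri,Sun) (Sat,Wed,Fri,Tue,Thu,Sun) (Sat,Wed,Sun,Tue,Thu,Fri) (Sat,Thu,Tue,Wed,Fri,Sun) (Sat,Thu,Wed,Tue,Fri,Sun) (Sun,Wed,Tue,Thu,Fri,Sat) (Sun,Wed,Thu,Tue,Fri,Sat) (Sun,Wed,Fri,Tue,Thu,Sat) (Sun,Wed,Sat,Tue,Thu,Fri) (Sun,Thu,Tue,Wed,Fri,Sat) (Sun,Thu,Wed,Tue,Fri,Sat) — 30.
Physics=Tue: (Wed,Thu,Fri,Mon,Sat,Sun) (Wed,Thu,Sat,Mon,Fri,Sun) (Wed,Thu,Sun,Mon,Fri,Sat) (Wed,Fri,Thu,Mon,Sat,Sun) (Thu,Wed,Fri,Mon,Sat,Sun) (Thu,Wed,Sat,Mon,Fri,Sun) (Thu,Wed,Sun,Mon,Fri,Sat) (Thu,Fri,Wed,Mon,Sat,Sun) (Fri,Wed,Thu,Mon,Sat,Sun) (Fri,Wed,Sat,Mon,Thu,Sun) (Fri,Wed,Sun,Mon,Thu,Sat) (Fri,Thu,Wed,Mon,Sat,Sun) (Sat,Wed,Thu,Mon,Fri,Sun) (Sat,Wed,Fri,Mon,Thu,Sun) (Sat,Wed,Sun,Mon,Thu,Fri) (Sat,Thu,Wed,Mon,Fri,Sun) (Sun,Wed,Thu,Mon,Fri,Sat) (Sun,Wed,Fri,Mon,Thu,Sat) (Sun,Wed,Sat,Mon,Thu,Fri) (Sun,Thu,Wed,Mon,Fri,Sat) — 20.
Summing: 30 + 20 = 50.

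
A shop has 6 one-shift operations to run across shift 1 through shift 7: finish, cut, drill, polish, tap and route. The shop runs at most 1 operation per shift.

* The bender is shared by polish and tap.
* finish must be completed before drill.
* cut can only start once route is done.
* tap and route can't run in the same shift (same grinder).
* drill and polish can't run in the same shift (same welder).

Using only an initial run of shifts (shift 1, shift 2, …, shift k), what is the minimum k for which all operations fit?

6 shifts

The precedence chain requires at least 2 distinct shifts.
With at most 1 per shift and 6 operations, at least 6 shifts are needed.
6 works (last occupied shift: shift 6): for example finish -> shift 1, route -> shift 2, tap -> shift 6, drill -> shift 4, polish -> shift 5, cut -> shift 3.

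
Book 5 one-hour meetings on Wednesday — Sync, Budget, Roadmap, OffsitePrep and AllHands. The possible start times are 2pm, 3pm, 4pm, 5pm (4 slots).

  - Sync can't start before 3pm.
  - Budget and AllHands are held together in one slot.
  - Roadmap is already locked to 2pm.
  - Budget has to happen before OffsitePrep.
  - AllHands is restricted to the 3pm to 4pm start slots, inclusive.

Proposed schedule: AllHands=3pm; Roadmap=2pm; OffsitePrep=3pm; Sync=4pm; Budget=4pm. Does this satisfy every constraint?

Sync can't start before 3pm — holds.
Roadmap is already locked to 2pm — holds.
Budget has to happen before OffsitePrep — violated.
AllHands is restricted to the 3pm to 4pm start slots, inclusive — holds.
Budget and AllHands are held together in one slot — violated.

Invalid. Budget has to happen before OffsitePrep.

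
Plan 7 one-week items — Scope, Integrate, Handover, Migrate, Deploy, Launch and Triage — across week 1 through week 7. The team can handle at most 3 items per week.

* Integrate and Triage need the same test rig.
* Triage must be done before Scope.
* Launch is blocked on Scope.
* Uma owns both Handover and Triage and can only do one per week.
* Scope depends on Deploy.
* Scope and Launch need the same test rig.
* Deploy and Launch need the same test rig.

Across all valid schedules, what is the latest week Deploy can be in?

week 5

Downstream work caps Deploy at week 5.
Deploy at week 5 is achievable: Launch -> week 7, Migrate -> week 1, Handover -> week 2, Triage -> week 1, Scope -> week 6, Integrate -> week 2, Deploy -> week 5.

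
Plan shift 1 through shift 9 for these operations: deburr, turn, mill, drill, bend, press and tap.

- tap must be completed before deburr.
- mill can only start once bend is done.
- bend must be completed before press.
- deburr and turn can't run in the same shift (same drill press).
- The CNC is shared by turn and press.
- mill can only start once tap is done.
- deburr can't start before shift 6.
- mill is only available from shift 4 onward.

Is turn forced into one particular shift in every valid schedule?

No

turn can be shift 1 (e.g. deburr -> shift 6, drill -> shift 1, tap -> shift 1, press -> shift 2, turn -> shift 1, mill -> shift 4, bend -> shift 1) or shift 2 (e.g. mill -> shift 4; drill -> shift 1; deburr -> shift 6; bend -> shift 1; tap -> shift 1; press -> shift 3; turn -> shift 2).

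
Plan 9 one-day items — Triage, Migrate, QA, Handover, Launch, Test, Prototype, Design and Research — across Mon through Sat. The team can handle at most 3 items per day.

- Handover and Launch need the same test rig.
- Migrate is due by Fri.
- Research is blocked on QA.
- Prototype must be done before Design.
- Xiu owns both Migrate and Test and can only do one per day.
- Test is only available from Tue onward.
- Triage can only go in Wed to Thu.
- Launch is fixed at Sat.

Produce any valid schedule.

Test -> Tue, QA -> Mon, Research -> Tue, Migrate -> Mon, Design -> Tue, Handover -> Wed, Triage -> Wed, Launch -> Sat, Prototype -> Mon

Checking: QA(Mon) before Research(Tue); Prototype(Mon) before Design(Tue); Handover(Wed) != Launch(Sat); Migrate(Mon) != Test(Tue); Migrate=Mon in [Mon,Fri]; Test=Tue in [Tue,Sat]; Triage=Wed in [Wed,Thu]; Launch=Sat in [Sat,Sat]; max 3 per day (cap 3).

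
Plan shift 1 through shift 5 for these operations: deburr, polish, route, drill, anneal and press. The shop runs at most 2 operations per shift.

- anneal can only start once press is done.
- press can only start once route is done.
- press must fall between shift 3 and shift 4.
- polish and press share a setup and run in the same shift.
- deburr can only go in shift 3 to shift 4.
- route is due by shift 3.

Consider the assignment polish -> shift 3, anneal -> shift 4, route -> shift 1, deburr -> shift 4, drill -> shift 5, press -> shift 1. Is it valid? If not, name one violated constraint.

No. press must fall between shift 3 and shift 4 is not satisfied.

press can only start once route is done — violated.
press must fall between shift 3 and shift 4 — violated.
deburr can only go in shift 3 to shift 4 — holds.
route is due by shift 3 — holds.
The shop runs at most 2 operations per shift — holds.
polish and press share a setup and run in the same shift — violated.
anneal can only start once press is done — holds.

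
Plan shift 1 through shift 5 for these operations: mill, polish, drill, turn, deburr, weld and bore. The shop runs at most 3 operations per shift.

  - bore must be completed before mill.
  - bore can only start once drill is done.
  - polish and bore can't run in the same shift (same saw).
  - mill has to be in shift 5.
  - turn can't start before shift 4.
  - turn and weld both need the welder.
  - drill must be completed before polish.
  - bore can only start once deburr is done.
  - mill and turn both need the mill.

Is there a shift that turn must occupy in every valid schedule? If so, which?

turn's window is shift 4–shift 5.
mill is fixed at shift 5, and turn can't share a shift with mill.
So turn must be shift 4.

shift 4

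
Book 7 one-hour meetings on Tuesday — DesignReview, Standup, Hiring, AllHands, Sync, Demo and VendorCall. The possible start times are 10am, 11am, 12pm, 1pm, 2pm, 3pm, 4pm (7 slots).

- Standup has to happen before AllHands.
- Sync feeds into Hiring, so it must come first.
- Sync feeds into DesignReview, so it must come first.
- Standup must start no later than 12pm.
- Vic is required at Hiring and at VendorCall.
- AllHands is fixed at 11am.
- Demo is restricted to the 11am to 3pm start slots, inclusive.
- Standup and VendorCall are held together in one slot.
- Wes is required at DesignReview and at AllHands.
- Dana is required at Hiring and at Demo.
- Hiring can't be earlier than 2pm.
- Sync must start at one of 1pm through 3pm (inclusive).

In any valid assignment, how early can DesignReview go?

2pm

Precedence pushes DesignReview to at least 2pm.
DesignReview at 2pm is achievable: AllHands=11am; Demo=11am; Standup=10am; Hiring=2pm; VendorCall=10am; Sync=1pm; DesignReview=2pm.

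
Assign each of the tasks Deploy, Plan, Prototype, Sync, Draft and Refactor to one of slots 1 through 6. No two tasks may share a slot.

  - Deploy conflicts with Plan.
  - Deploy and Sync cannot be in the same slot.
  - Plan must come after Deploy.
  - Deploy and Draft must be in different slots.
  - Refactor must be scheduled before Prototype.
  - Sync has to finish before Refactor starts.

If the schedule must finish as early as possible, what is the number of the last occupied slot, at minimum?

The precedence chain requires at least 3 distinct slots.
With at most 1 per slot and 6 tasks, at least 6 slots are needed.
6 works (last occupied slot: 6): for example Plan -> 4; Refactor -> 2; Sync -> 1; Prototype -> 5; Draft -> 6; Deploy -> 3.

slot 6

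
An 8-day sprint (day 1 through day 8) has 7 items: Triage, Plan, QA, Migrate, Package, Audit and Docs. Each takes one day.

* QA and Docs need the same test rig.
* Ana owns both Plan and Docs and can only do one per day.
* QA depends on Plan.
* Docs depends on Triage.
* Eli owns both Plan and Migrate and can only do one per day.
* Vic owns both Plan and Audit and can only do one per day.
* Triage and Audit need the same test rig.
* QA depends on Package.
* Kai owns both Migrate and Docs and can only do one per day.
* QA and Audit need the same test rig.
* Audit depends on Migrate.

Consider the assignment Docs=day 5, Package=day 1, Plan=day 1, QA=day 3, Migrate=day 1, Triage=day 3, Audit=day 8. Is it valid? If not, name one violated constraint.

No — it violates: Eli owns both Plan and Migrate and can only do one per day

QA depends on Plan — holds.
QA depends on Package — holds.
QA and Audit need the same test rig — holds.
Eli owns both Plan and Migrate and can only do one per day — violated.
QA and Docs need the same test rig — holds.
Kai owns both Migrate and Docs and can only do one per day — holds.
Docs depends on Triage — holds.
Ana owns both Plan and Docs and can only do one per day — holds.
Triage and Audit need the same test rig — holds.
Vic owns both Plan and Audit and can only do one per day — holds.
Audit depends on Migrate — holds.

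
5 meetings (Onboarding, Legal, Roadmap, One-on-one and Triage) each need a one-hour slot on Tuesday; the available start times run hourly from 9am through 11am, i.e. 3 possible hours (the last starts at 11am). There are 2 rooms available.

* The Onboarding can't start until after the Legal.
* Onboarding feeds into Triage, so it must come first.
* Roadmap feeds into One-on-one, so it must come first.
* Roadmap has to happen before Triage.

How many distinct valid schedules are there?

Enumerating: Triage=11am; Onboarding=10am; One-on-one=10am; Legal=9am; Roadmap=9am | Legal -> 9am; Onboarding -> 10am; Roadmap -> 9am; Triage -> 11am; One-on-one -> 11am | Onboarding=10am; Legal=9am; Roadmap=10am; Triage=11am; One-on-one=11am.

3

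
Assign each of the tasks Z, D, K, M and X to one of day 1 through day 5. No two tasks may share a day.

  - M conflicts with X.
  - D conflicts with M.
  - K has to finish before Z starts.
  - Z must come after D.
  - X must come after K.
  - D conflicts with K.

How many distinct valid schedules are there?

25

Splitting on Z: it can be day 3 (4), day 4 (9), day 5 (12). Listing each branch's schedules as (D, K, M, X) by day number:
Z=day 3: (1,2,4,5) (1,2,5,4) (2,1,4,5) (2,1,5,4) — 4.
Z=day 4: (1,2,3,5) (1,2,5,3) (1,3,2,5) (2,1,3,5) (2,1,5,3) (2,3,1,5) (3,1,2,5) (3,1,5,2) (3,2,1,5) — 9.
Z=day 5: (1,2,3,4) (1,2,4,3) (1,3,2,4) (2,1,3,4) (2,1,4,3) (2,3,1,4) (3,1,2,4) (3,1,4,2) (3,2,1,4) (4,1,2,3) (4,1,3,2) (4,2,1,3) — 12.
Summing: 4 + 9 + 12 = 25.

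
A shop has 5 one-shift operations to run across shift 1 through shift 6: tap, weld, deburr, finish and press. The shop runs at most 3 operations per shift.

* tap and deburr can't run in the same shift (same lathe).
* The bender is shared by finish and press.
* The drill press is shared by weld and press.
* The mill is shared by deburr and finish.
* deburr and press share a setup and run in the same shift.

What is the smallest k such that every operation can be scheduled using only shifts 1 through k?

2 shifts

With at most 3 per shift and 5 operations, at least 2 shifts are needed.
2 works (last occupied shift: shift 2): for example tap -> shift 1, weld -> shift 1, finish -> shift 1, deburr -> shift 2, press -> shift 2.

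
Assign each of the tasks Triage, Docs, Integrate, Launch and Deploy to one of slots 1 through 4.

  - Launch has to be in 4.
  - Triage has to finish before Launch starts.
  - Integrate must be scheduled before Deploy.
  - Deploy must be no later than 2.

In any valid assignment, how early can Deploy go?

Precedence pushes Deploy to at least 2; Deploy's own window allows nothing later than 2.
Deploy at 2 is achievable: Triage in 1, Launch in 4, Deploy in 2, Integrate in 1, Docs in 1.

2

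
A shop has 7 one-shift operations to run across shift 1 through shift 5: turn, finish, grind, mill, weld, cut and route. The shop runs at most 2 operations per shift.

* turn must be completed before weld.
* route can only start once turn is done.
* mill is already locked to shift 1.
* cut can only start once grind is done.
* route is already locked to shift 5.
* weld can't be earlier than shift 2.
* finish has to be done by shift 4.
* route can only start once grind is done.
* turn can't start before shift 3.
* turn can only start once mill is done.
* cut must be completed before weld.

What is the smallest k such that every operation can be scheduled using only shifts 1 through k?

5

The precedence chain requires at least 3 distinct shifts.
With at most 2 per shift and 7 operations, at least 4 shifts are needed.
route can't be placed before shift 5, so the schedule must run through at least shift 5.
5 works (last occupied shift: shift 5): for example weld -> shift 4, mill -> shift 1, route -> shift 5, turn -> shift 3, finish -> shift 1, cut -> shift 3, grind -> shift 2.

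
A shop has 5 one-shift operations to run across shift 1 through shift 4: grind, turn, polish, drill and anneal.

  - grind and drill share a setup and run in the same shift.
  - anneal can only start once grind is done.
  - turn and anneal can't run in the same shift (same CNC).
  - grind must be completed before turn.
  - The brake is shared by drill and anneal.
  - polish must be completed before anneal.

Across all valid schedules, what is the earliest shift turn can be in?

Precedence pushes turn to at least shift 2.
turn at shift 2 is achievable: polish in shift 1; drill in shift 1; anneal in shift 3; turn in shift 2; grind in shift 1.

shift 2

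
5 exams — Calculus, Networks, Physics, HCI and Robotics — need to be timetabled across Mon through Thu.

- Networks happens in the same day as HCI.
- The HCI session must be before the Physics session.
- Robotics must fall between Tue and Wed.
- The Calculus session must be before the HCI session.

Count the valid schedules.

8

Splitting on Calculus: it can be Mon (6), Tue (2). Listing each branch's schedules as (Networks, Physics, HCI, Robotics):
Calculus=Mon: (Tue,Wed,Tue,Tue) (Tue,Wed,Tue,Wed) (Tue,Thu,Tue,Tue) (Tue,Thu,Tue,Wed) (Wed,Thu,Wed,Tue) (Wed,Thu,Wed,Wed) — 6.
Calculus=Tue: (Wed,Thu,Wed,Tue) (Wed,Thu,Wed,Wed) — 2.
Summing: 6 + 2 = 8.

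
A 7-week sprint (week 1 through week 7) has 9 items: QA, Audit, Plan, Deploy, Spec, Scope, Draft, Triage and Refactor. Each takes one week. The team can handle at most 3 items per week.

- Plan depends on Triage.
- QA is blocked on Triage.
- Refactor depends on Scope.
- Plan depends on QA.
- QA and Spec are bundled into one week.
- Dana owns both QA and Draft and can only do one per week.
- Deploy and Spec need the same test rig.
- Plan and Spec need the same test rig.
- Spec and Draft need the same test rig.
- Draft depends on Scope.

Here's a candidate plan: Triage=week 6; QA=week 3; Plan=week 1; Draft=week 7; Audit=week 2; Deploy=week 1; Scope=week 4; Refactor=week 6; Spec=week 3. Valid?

Dana owns both QA and Draft and can only do one per week — holds.
QA and Spec are bundled into one week — holds.
The team can handle at most 3 items per week — holds.
Plan depends on Triage — violated.
Draft depends on Scope — holds.
Plan and Spec need the same test rig — holds.
Deploy and Spec need the same test rig — holds.
Plan depends on QA — violated.
Refactor depends on Scope — holds.
QA is blocked on Triage — violated.
Spec and Draft need the same test rig — holds.

Invalid. Plan depends on Triage.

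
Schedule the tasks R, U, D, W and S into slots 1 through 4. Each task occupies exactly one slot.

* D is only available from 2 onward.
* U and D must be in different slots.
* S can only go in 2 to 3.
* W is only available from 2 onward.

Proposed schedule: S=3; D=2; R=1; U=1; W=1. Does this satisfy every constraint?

Invalid. W is only available from 2 onward.

W is only available from 2 onward — violated.
U and D must be in different slots — holds.
S can only go in 2 to 3 — holds.
D is only available from 2 onward — holds.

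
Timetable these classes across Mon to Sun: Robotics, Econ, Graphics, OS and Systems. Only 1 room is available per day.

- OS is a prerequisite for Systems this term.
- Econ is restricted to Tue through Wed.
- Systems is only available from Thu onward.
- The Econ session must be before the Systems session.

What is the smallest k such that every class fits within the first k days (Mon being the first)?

5 days

The precedence chain requires at least 2 distinct days.
With at most 1 per day and 5 classes, at least 5 days are needed.
Systems can't be placed before Thu — that is day 4 counting from Mon — so the schedule must run through at least 4 days.
5 works (last occupied day: Fri): for example OS -> Mon; Robotics -> Wed; Systems -> Thu; Graphics -> Fri; Econ -> Tue.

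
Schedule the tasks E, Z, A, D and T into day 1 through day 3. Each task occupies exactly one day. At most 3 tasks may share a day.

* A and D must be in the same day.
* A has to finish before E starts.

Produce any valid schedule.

A=day 1; D=day 1; T=day 2; Z=day 1; E=day 2

Checking: A(day 1) before E(day 2); A = D = day 1; max 3 per day (cap 3).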